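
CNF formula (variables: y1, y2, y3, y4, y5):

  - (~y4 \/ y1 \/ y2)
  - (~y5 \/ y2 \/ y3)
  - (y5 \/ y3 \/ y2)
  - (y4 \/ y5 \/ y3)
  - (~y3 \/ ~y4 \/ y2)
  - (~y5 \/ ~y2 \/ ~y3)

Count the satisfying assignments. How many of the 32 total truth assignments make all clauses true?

14

Case analysis on y2 and y3:
  y2=1, y3=1: remaining (y1,y4,y5) ∈ {(0,0,0); (0,1,0); (1,0,0); (1,1,0)} — 4.
  y2=1, y3=0: y1 free; 3 ways for (y4,y5) × 2^1 = 6.
  y2=0, y3=1: remaining (y1,y4,y5) ∈ {(0,0,0); (0,0,1); (1,0,0); (1,0,1)} — 4.
  y2=0, y3=0: a clause becomes empty — 0.
Total: 4 + 6 + 4 + 0 = 14.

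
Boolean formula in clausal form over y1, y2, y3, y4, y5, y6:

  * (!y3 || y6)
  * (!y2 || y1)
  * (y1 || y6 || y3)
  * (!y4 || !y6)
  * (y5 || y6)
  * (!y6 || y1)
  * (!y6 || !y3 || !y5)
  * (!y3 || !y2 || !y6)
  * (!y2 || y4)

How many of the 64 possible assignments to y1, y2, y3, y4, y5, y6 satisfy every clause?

6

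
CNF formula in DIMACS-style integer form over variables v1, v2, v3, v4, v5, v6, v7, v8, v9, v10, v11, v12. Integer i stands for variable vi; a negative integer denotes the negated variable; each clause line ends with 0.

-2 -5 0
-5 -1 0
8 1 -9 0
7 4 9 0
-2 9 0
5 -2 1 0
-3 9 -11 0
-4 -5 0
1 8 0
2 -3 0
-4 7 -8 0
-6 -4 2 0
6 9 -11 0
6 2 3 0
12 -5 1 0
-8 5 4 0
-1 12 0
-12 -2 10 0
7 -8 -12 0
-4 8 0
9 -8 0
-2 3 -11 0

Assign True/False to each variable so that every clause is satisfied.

v1 = 1, v2 = 1, v3 = 1, v4 = 0, v5 = 0, v6 = 1, v7 = 1, v8 = 0, v9 = 1, v10 = 1, v11 = 1, v12 = 1

Check each clause:
  1. (¬v2 ∨ ¬v5) — ¬v5 is true.
  2. (¬v1 ∨ ¬v5) — ¬v5 is true.
  3. (¬v9 ∨ v8 ∨ v1) — v1 is true.
  4. (v4 ∨ v7 ∨ v9) — v9 is true.
  5. (¬v2 ∨ v9) — v9 is true.
  6. (v1 ∨ ¬v2 ∨ v5) — v1 is true.
  7. (¬v11 ∨ v9 ∨ ¬v3) — v9 is true.
  8. (¬v4 ∨ ¬v5) — ¬v5 is true.
  9. (v1 ∨ v8) — v1 is true.
  10. (¬v3 ∨ v2) — v2 is true.
  11. (¬v4 ∨ ¬v8 ∨ v7) — ¬v8 is true.
  12. (¬v6 ∨ ¬v4 ∨ v2) — v2 is true.
  13. (¬v11 ∨ v9 ∨ v6) — v9 is true.
  14. (v3 ∨ v6 ∨ v2) — v2 is true.
  15. (v12 ∨ ¬v5 ∨ v1) — v1 is true.
  16. (v5 ∨ v4 ∨ ¬v8) — ¬v8 is true.
  17. (¬v1 ∨ v12) — v12 is true.
  18. (v10 ∨ ¬v12 ∨ ¬v2) — v10 is true.
  19. (v7 ∨ ¬v12 ∨ ¬v8) — ¬v8 is true.
  20. (v8 ∨ ¬v4) — ¬v4 is true.
  21. (¬v8 ∨ v9) — ¬v8 is true.
  22. (¬v11 ∨ v3 ∨ ¬v2) — v3 is true.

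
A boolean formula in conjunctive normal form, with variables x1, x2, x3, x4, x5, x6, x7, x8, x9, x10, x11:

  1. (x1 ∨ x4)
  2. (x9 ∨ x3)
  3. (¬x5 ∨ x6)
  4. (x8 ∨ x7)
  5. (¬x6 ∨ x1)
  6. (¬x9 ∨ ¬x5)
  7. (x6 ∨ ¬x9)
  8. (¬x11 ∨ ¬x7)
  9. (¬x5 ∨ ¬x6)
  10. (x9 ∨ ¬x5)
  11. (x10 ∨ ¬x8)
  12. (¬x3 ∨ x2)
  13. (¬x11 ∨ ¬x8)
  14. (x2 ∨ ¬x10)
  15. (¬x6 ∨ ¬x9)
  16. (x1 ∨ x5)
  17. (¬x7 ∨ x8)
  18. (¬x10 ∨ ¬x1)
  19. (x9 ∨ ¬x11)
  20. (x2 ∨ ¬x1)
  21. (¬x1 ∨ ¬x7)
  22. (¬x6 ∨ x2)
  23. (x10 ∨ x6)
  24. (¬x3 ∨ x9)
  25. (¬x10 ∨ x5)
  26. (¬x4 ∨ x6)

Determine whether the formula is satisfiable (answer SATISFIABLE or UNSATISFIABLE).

x6 = True:
  propagation gives x1=True, x5=False, x9=False, x3=True; an empty clause results — contradiction.
x6 = False:
  propagation gives x5=False, x9=False, x3=True; an empty clause results — contradiction.
Every branch closes, so no satisfying assignment exists.

UNSATISFIABLE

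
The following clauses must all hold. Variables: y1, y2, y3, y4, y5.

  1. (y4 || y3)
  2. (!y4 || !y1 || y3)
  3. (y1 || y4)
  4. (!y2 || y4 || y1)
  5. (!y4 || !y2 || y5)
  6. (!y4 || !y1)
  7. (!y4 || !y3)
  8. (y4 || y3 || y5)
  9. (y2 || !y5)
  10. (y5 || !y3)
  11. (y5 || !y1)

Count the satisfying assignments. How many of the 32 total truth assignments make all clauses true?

The models are:
  y1=0 y2=0 y3=0 y4=1 y5=0
  y1=0 y2=1 y3=0 y4=1 y5=1
  y1=1 y2=1 y3=1 y4=0 y5=1
That's 3 in total.

3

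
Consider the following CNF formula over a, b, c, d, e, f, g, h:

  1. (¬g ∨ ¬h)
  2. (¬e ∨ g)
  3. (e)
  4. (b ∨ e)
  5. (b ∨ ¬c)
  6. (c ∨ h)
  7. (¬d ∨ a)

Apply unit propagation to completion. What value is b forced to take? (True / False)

(e) is a unit clause: e = True.
(g ∨ ¬e): since e = True, the clause reduces to (g). g = True.
In (¬g ∨ ¬h), ¬g is now false; ¬h must hold, so h = False.
From (h ∨ c) and h = False: c = True.
In (b ∨ ¬c), ¬c is now false; b must hold, so b = True.

True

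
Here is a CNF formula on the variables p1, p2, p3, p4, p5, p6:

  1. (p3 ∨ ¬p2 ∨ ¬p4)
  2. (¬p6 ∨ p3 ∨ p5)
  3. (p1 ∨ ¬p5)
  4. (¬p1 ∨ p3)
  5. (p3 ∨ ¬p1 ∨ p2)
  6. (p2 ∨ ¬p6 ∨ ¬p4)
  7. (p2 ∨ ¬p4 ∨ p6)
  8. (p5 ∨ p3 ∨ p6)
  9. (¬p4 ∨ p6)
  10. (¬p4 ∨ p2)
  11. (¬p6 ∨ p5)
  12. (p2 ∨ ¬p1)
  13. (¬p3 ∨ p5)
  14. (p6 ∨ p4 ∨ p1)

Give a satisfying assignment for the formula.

Set p1 = True and propagate.
  then p3 is forced to True.
  then p2 is forced to True.
  then p5 is forced to True.
The remaining clauses are satisfied by p4 = False, p6 = True.
Check each clause:
  1. (¬p4 ∨ p3 ∨ ¬p2) — p3 is true.
  2. (p5 ∨ ¬p6 ∨ p3) — p3 is true.
  3. (p1 ∨ ¬p5) — p1 is true.
  4. (p3 ∨ ¬p1) — p3 is true.
  5. (¬p1 ∨ p3 ∨ p2) — p2 is true.
  6. (¬p6 ∨ p2 ∨ ¬p4) — p2 is true.
  7. (p2 ∨ p6 ∨ ¬p4) — p2 is true.
  8. (p3 ∨ p5 ∨ p6) — p3 is true.
  9. (p6 ∨ ¬p4) — ¬p4 is true.
  10. (p2 ∨ ¬p4) — p2 is true.
  11. (¬p6 ∨ p5) — p5 is true.
  12. (p2 ∨ ¬p1) — p2 is true.
  13. (p5 ∨ ¬p3) — p5 is true.
  14. (p4 ∨ p6 ∨ p1) — p1 is true.

p1 = True, p2 = True, p3 = True, p4 = False, p5 = True, p6 = True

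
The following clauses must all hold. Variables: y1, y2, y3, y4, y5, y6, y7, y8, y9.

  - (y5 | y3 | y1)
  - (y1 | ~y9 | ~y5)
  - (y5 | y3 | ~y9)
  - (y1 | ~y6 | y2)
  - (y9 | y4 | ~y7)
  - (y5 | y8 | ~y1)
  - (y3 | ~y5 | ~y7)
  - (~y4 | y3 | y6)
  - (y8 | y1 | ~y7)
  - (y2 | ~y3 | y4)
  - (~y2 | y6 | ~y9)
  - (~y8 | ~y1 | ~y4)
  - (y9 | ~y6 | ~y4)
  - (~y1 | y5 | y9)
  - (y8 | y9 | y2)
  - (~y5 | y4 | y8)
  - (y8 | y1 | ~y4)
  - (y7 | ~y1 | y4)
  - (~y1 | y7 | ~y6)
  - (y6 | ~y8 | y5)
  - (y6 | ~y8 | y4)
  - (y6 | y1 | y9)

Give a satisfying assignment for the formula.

y1=F, y2=T, y3=T, y4=F, y5=T, y6=T, y7=F, y8=T, y9=F

Try y1 = False.
For the remaining variables, y2 = True, y3 = True, y4 = False, y5 = True, y6 = True, y7 = False, y8 = True, y9 = False works.
Every clause has at least one true literal under this assignment.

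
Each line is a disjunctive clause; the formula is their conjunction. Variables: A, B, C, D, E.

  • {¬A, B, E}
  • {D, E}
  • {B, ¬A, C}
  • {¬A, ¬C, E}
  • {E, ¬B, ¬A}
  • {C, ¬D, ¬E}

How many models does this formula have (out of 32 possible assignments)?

15

Split on E, then A.
  E=T, A=T: 5 of the 8 assignments to (B,C,D) work.
  E=T, A=F: B free; 3 ways for (C,D) × 2^1 = 6.
  E=F, A=T: a clause becomes empty — 0.
  E=F, A=F: remaining (B,C,D) ∈ {(F,F,T); (F,T,T); (T,F,T); (T,T,T)} — 4.
Total: 5 + 6 + 0 + 4 = 15.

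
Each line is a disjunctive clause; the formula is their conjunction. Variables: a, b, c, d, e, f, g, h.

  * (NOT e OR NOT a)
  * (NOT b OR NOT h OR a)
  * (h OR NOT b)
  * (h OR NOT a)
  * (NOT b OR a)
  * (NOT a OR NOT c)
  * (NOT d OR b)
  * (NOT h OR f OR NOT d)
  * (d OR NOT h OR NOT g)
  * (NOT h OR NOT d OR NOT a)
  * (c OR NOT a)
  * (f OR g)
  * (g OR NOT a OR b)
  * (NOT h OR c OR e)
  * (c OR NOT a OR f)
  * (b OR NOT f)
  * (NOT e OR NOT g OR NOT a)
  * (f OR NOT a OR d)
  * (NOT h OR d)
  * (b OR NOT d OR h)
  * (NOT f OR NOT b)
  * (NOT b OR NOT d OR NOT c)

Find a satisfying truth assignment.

Branch on a: take a = False.
  then b is forced to False.
  then d is forced to False.
  then f is forced to False.
  then g is forced to True.
  then h is forced to False.
c, e are now unconstrained; take c = False, e = True.

a=F, b=F, c=F, d=F, e=T, f=F, g=T, h=F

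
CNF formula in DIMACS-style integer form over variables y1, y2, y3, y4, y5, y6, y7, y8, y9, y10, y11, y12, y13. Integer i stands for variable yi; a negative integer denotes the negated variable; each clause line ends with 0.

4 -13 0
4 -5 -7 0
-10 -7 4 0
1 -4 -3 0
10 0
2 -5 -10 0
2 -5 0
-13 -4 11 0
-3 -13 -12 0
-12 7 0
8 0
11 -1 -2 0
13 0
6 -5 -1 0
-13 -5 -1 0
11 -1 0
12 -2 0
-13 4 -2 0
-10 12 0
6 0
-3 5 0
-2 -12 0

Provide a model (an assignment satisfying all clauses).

y1 = True  y2 = False  y3 = False  y4 = True  y5 = False  y6 = True  y7 = True  y8 = True  y9 = True  y10 = True  y11 = True  y12 = True  y13 = True

The clause (y10) is unit: y10 must be True.
The clause (y8) is unit: y8 must be True.
The clause (y13) is unit: y13 must be True.
(y4) is a unit clause, so y4 = True.
Unit propagation: (y11) forces y11 = True.
The clause (y12) is unit: y12 must be True.
(~y3) is a unit clause, so y3 = False.
(y7) is a unit clause, so y7 = True.
(y6) is a unit clause, so y6 = True.
The clause (~y2) is unit: y2 must be False.
The clause (~y5) is unit: y5 must be False.
y1, y9 are now unconstrained; take y1 = True, y9 = True.
Every clause has at least one true literal under this assignment.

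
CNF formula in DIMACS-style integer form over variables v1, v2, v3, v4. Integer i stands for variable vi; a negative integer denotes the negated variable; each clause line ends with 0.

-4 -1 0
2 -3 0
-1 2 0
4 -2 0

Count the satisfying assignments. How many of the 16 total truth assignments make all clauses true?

4

Satisfying assignments:
  v1=0 v2=0 v3=0 v4=0
  v1=0 v2=0 v3=0 v4=1
  v1=0 v2=1 v3=0 v4=1
  v1=0 v2=1 v3=1 v4=1
That's 4 in total.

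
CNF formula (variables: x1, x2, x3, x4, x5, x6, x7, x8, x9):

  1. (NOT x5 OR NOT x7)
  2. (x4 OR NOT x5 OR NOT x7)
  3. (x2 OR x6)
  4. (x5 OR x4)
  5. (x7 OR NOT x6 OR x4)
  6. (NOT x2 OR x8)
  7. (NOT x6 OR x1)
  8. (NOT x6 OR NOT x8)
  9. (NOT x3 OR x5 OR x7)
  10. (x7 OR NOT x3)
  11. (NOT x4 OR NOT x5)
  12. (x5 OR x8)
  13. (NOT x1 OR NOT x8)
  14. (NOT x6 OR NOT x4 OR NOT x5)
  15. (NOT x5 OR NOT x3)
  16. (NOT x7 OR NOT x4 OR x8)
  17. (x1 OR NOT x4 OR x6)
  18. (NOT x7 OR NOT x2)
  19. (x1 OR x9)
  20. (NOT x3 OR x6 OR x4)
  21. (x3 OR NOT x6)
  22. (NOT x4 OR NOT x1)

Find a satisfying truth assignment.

x1=0, x2=1, x3=0, x4=0, x5=1, x6=0, x7=0, x8=1, x9=1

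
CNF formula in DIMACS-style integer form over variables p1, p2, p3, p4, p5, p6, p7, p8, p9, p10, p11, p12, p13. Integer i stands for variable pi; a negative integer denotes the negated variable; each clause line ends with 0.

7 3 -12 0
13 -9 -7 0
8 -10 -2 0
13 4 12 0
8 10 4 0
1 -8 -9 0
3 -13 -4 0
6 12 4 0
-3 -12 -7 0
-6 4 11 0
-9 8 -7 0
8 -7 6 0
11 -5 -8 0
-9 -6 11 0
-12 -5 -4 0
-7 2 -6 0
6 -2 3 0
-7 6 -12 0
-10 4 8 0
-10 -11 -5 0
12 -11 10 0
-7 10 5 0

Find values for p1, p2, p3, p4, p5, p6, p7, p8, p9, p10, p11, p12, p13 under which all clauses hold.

p1=T, p2=T, p3=T, p4=T, p5=F, p6=T, p7=F, p8=F, p9=F, p10=F, p11=F, p12=F, p13=T

Check each clause:
  1. (p7 | ~p12 | p3) — p3 is true.
  2. (p13 | ~p7 | ~p9) — ~p7 is true.
  3. (~p2 | ~p10 | p8) — ~p10 is true.
  4. (p13 | p4 | p12) — p13 is true.
  5. (p10 | p8 | p4) — p4 is true.
  6. (p1 | ~p8 | ~p9) — ~p8 is true.
  7. (~p4 | p3 | ~p13) — p3 is true.
  8. (p6 | p12 | p4) — p4 is true.
  9. (~p12 | ~p3 | ~p7) — ~p7 is true.
  10. (~p6 | p4 | p11) — p4 is true.
  11. (~p7 | ~p9 | p8) — ~p7 is true.
  12. (~p7 | p8 | p6) — ~p7 is true.
  13. (~p8 | p11 | ~p5) — ~p8 is true.
  14. (~p6 | p11 | ~p9) — ~p9 is true.
  15. (~p12 | ~p4 | ~p5) — ~p5 is true.
  16. (~p7 | p2 | ~p6) — ~p7 is true.
  17. (p3 | p6 | ~p2) — p3 is true.
  18. (~p7 | ~p12 | p6) — ~p7 is true.
  19. (p4 | p8 | ~p10) — p4 is true.
  20. (~p10 | ~p5 | ~p11) — ~p5 is true.
  21. (p12 | ~p11 | p10) — ~p11 is true.
  22. (p10 | p5 | ~p7) — ~p7 is true.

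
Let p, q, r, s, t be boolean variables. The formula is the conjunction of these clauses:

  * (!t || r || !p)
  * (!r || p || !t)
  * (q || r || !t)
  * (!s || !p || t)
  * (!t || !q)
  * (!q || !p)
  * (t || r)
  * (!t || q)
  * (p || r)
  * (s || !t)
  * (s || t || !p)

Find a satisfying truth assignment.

Try p = False.
  then r is forced to True.
  then t is forced to False.
q, s are now unconstrained; take q = False, s = True.
Check each clause:
  1. (!p || r || !t) — r is true.
  2. (p || !t || !r) — !t is true.
  3. (!t || q || r) — r is true.
  4. (!s || !p || t) — !p is true.
  5. (!q || !t) — !t is true.
  6. (!q || !p) — !p is true.
  7. (t || r) — r is true.
  8. (q || !t) — !t is true.
  9. (r || p) — r is true.
  10. (s || !t) — !t is true.
  11. (s || t || !p) — s is true.

p = False  q = False  r = True  s = True  t = False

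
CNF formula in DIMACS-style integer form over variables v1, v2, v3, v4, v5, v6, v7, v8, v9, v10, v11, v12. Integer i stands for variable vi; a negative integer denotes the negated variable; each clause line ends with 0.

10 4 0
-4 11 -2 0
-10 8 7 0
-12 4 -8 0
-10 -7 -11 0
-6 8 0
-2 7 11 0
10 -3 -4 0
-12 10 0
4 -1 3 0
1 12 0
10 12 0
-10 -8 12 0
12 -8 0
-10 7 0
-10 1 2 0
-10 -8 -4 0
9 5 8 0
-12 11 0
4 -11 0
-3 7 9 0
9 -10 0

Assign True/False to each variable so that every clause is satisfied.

v1=True, v2=False, v3=False, v4=True, v5=False, v6=False, v7=True, v8=False, v9=True, v10=True, v11=False, v12=False

Check each clause:
  1. (v10 || v4) — v10 is true.
  2. (v11 || !v4 || !v2) — !v2 is true.
  3. (!v10 || v8 || v7) — v7 is true.
  4. (!v8 || v4 || !v12) — !v8 is true.
  5. (!v10 || !v7 || !v11) — !v11 is true.
  6. (!v6 || v8) — !v6 is true.
  7. (v11 || !v2 || v7) — !v2 is true.
  8. (!v4 || v10 || !v3) — v10 is true.
  9. (v10 || !v12) — v10 is true.
  10. (!v1 || v4 || v3) — v4 is true.
  11. (v1 || v12) — v1 is true.
  12. (v10 || v12) — v10 is true.
  13. (!v10 || !v8 || v12) — !v8 is true.
  14. (v12 || !v8) — !v8 is true.
  15. (v7 || !v10) — v7 is true.
  16. (!v10 || v2 || v1) — v1 is true.
  17. (!v4 || !v10 || !v8) — !v8 is true.
  18. (v8 || v5 || v9) — v9 is true.
  19. (!v12 || v11) — !v12 is true.
  20. (!v11 || v4) — v4 is true.
  21. (!v3 || v9 || v7) — v9 is true.
  22. (v9 || !v10) — v9 is true.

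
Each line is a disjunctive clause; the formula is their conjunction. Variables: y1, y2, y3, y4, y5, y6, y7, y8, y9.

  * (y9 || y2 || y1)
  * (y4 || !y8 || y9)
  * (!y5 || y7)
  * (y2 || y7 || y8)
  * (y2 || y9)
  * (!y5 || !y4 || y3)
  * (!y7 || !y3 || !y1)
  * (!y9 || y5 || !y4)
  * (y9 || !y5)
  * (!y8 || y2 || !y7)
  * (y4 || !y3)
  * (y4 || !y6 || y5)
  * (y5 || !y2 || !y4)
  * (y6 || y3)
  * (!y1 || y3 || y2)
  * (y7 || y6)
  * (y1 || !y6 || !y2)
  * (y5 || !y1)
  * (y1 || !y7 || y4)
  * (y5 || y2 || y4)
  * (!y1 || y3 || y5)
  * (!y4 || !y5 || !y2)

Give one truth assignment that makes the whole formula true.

y1=0, y2=0, y3=1, y4=1, y5=1, y6=0, y7=1, y8=0, y9=1

Check each clause:
  1. (y1 || y2 || y9) — y9 is true.
  2. (!y8 || y4 || y9) — !y8 is true.
  3. (!y5 || y7) — y7 is true.
  4. (y7 || y2 || y8) — y7 is true.
  5. (y9 || y2) — y9 is true.
  6. (!y5 || !y4 || y3) — y3 is true.
  7. (!y1 || !y7 || !y3) — !y1 is true.
  8. (y5 || !y9 || !y4) — y5 is true.
  9. (y9 || !y5) — y9 is true.
  10. (y2 || !y8 || !y7) — !y8 is true.
  11. (y4 || !y3) — y4 is true.
  12. (!y6 || y5 || y4) — !y6 is true.
  13. (!y2 || y5 || !y4) — y5 is true.
  14. (y3 || y6) — y3 is true.
  15. (y3 || y2 || !y1) — y3 is true.
  16. (y7 || y6) — y7 is true.
  17. (!y2 || !y6 || y1) — !y6 is true.
  18. (!y1 || y5) — y5 is true.
  19. (y1 || y4 || !y7) — y4 is true.
  20. (y4 || y2 || y5) — y4 is true.
  21. (y5 || !y1 || y3) — y3 is true.
  22. (!y4 || !y5 || !y2) — !y2 is true.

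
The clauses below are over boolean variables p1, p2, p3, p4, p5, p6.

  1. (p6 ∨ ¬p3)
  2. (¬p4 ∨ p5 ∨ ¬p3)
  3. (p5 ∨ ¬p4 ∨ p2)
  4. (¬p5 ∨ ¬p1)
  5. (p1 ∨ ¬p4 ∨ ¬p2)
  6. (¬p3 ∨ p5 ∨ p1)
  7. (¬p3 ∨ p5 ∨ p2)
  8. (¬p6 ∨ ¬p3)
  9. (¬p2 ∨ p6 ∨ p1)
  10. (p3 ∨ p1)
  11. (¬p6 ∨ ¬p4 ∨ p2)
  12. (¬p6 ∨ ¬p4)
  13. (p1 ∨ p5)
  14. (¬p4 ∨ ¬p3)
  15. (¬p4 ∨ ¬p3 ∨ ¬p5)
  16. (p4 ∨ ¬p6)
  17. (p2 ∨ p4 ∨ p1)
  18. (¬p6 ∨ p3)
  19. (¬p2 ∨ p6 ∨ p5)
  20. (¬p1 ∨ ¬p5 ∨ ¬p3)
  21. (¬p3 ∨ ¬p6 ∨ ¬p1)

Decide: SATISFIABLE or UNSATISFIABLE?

Try p1 = True.
  then p5 is forced to False.
Branch on p2: take p2 = False.
  then p4 is forced to False.
  then p3 is forced to False.
  then p6 is forced to False.
So p1 = T, p2 = F, p3 = F, p4 = F, p5 = F, p6 = F is a satisfying assignment.

SATISFIABLE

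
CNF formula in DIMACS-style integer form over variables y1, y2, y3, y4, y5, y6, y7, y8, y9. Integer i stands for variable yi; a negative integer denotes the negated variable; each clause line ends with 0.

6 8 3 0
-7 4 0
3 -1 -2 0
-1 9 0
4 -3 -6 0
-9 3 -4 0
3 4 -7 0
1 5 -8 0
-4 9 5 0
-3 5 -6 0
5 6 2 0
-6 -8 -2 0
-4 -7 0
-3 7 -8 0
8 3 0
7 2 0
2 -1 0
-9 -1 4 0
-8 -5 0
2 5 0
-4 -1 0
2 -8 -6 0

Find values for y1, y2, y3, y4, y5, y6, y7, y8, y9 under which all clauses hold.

y1=False, y2=True, y3=True, y4=False, y5=False, y6=False, y7=False, y8=False, y9=False

Set y1 = False and propagate.
Try y2 = True.
For the remaining variables, y3 = True, y4 = False, y5 = False, y6 = False, y7 = False, y8 = False, y9 = False works.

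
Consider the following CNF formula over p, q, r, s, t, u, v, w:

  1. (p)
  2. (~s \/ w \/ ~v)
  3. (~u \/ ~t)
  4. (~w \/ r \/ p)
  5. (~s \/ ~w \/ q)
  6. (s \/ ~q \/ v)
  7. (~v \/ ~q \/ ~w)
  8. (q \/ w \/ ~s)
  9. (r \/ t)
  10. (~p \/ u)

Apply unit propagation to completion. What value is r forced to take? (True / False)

Unit clause (p) sets p = True.
(u \/ ~p) with p = True leaves only u, so u = True.
From (~u \/ ~t) and u = True: t = False.
(t \/ r) with t = False leaves only r, so r = True.

True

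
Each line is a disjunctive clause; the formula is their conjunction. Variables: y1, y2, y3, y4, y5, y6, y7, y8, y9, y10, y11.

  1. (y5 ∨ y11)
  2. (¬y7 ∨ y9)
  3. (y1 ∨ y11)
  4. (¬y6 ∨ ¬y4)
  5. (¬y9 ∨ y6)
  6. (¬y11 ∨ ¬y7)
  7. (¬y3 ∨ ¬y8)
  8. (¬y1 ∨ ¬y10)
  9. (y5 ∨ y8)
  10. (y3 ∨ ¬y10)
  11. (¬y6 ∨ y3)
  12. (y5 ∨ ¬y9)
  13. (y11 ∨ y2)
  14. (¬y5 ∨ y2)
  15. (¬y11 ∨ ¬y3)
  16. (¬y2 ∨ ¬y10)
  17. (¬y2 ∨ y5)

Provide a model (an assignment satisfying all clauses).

Pure literal: y4 appears only negated; assign y4 = False.
Pure literal: y7 appears only negated; assign y7 = False.
Set y1 = True and propagate.
  then y10 is forced to False.
The remaining clauses are satisfied by y2 = True, y3 = False, y5 = True, y6 = False, y8 = False, y9 = False, y11 = False.

y1=T  y2=T  y3=F  y4=F  y5=T  y6=F  y7=F  y8=F  y9=F  y10=F  y11=F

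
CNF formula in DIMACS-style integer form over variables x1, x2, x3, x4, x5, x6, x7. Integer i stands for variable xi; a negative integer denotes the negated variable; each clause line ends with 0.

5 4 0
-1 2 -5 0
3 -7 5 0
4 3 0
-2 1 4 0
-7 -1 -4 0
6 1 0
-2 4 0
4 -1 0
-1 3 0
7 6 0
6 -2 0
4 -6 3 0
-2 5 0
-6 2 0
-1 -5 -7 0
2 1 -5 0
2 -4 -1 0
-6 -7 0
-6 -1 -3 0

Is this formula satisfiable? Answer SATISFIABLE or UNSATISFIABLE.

SATISFIABLE

Set x1 = False and propagate.
  then x6 is forced to True.
  then x2 is forced to True.
  then x4 is forced to True.
  then x5 is forced to True.
  then x7 is forced to False.
x3 is now unconstrained; take x3 = True.
Every clause has at least one true literal under this assignment.
So x1=False  x2=True  x3=True  x4=True  x5=True  x6=True  x7=False is a satisfying assignment.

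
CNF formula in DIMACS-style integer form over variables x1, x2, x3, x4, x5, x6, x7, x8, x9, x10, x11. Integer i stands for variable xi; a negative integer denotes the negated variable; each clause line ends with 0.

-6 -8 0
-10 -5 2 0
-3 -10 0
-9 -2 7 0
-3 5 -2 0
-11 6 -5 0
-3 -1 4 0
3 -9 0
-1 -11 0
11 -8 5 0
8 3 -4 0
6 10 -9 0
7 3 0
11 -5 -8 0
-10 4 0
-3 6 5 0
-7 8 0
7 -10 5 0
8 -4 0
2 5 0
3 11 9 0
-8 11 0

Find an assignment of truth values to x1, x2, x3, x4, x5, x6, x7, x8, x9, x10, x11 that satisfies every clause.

x1=F  x2=F  x3=T  x4=F  x5=T  x6=T  x7=F  x8=F  x9=F  x10=F  x11=F

Pure literal: x1 appears only negated; assign x1 = False.
Set x2 = False and propagate.
  then x5 is forced to True.
  then x10 is forced to False.
Set x3 = True and propagate.
The remaining clauses are satisfied by x4 = False, x6 = True, x7 = False, x8 = False, x9 = False, x11 = False.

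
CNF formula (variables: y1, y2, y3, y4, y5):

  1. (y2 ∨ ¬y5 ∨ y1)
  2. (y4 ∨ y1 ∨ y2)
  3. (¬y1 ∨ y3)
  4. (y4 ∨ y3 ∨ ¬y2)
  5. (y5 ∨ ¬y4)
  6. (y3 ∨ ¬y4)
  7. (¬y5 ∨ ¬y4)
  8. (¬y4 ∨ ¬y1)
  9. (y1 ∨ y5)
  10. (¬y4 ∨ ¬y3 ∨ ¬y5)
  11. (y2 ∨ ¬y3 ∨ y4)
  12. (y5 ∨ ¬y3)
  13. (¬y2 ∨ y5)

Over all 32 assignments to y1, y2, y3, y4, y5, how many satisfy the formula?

2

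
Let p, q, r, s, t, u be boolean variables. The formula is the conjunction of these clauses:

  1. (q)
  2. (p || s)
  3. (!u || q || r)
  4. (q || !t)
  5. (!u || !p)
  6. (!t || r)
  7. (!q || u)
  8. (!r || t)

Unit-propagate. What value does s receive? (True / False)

(q) is a unit clause: q = True.
In (u || !q), !q is now false; u must hold, so u = True.
In (!u || !p), !u is now false; !p must hold, so p = False.
(s || p) with p = False leaves only s, so s = True.

True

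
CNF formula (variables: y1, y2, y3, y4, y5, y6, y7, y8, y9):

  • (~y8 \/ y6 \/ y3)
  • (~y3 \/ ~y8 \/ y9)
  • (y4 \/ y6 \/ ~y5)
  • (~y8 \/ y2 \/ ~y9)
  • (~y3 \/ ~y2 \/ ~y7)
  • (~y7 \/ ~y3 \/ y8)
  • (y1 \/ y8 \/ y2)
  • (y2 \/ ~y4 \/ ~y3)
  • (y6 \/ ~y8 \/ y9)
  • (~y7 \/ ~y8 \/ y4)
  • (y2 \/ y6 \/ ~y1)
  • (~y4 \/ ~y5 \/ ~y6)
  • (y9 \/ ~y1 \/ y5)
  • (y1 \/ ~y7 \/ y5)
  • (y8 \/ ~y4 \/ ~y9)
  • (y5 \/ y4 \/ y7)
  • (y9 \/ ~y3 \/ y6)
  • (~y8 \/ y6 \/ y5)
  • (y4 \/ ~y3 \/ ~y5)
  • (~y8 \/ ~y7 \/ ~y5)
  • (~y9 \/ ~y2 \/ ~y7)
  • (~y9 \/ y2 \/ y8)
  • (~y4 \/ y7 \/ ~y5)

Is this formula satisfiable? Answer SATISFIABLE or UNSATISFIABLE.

Branch on y1: take y1 = True.
The remaining clauses are satisfied by y2 = True, y3 = False, y4 = True, y5 = True, y6 = False, y7 = True, y8 = False, y9 = False.
So y1=1, y2=1, y3=0, y4=1, y5=1, y6=0, y7=1, y8=0, y9=0 is a satisfying assignment.

SATISFIABLE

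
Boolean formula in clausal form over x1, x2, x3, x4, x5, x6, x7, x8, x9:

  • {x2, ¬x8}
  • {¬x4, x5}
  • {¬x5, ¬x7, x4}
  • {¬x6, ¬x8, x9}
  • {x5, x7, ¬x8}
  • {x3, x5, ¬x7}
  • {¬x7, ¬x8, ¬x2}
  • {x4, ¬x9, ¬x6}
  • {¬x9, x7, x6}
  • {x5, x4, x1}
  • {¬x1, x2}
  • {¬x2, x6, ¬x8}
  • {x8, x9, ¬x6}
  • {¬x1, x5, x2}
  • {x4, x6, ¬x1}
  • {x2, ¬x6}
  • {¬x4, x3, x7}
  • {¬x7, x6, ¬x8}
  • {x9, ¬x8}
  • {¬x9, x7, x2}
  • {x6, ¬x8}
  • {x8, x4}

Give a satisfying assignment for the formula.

x1=True, x2=True, x3=True, x4=True, x5=True, x6=True, x7=True, x8=False, x9=True

Pure literal: x3 appears only positively; assign x3 = True.
Branch on x1: take x1 = True.
  then x2 is forced to True.
The remaining clauses are satisfied by x4 = True, x5 = True, x6 = True, x7 = True, x8 = False, x9 = True.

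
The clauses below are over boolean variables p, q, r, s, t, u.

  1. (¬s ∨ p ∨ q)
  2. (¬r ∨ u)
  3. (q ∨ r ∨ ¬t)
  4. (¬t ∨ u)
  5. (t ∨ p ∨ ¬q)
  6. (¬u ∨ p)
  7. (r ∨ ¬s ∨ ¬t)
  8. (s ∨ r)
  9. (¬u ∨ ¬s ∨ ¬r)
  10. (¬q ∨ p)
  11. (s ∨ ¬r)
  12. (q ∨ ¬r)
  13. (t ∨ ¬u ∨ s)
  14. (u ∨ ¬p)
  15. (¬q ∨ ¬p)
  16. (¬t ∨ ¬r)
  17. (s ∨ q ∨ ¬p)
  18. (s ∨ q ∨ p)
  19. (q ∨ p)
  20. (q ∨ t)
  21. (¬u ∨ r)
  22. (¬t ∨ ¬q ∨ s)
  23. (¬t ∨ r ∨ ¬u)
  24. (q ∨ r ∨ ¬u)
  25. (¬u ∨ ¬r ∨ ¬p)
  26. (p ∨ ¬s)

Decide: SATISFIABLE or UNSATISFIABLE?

UNSATISFIABLE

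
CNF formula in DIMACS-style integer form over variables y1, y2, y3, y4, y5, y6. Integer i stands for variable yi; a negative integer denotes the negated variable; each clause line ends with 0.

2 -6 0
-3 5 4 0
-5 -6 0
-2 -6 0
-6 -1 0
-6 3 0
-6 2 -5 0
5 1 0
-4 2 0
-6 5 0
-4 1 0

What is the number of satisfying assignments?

14

Case analysis on y6 and y5:
  y6=1, y5=1: a clause becomes empty — 0.
  y6=1, y5=0: a clause becomes empty — 0.
  y6=0, y5=1: y3 free; 5 ways for (y1,y2,y4) × 2^1 = 10.
  y6=0, y5=0: remaining (y1,y2,y3,y4) ∈ {(1,0,0,0); (1,1,0,0); (1,1,0,1); (1,1,1,1)} — 4.
Total: 0 + 0 + 10 + 4 = 14.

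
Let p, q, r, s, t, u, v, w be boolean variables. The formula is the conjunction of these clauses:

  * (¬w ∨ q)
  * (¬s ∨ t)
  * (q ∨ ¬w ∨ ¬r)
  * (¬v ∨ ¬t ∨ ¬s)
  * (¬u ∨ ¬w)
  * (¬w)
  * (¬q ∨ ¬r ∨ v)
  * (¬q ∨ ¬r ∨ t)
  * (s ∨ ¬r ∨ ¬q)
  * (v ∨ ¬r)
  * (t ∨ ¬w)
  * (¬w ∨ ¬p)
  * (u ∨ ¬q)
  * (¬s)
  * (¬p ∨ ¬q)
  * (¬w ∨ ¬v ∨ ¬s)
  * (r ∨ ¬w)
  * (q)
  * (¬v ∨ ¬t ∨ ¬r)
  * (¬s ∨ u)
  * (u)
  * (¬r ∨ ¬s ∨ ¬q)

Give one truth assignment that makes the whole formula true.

p = False, q = True, r = False, s = False, t = True, u = True, v = False, w = False

Unit propagation: (¬w) forces w = False.
Unit propagation: (¬s) forces s = False.
(q) is a unit clause, so q = True.
(¬r) is a unit clause, so r = False.
The clause (u) is unit: u must be True.
The clause (¬p) is unit: p must be False.
t, v are now unconstrained; take t = True, v = False.
Check each clause:
  1. (¬w ∨ q) — ¬w is true.
  2. (¬s ∨ t) — ¬s is true.
  3. (¬r ∨ ¬w ∨ q) — ¬w is true.
  4. (¬s ∨ ¬v ∨ ¬t) — ¬v is true.
  5. (¬u ∨ ¬w) — ¬w is true.
  6. (¬w) — ¬w is true.
  7. (¬r ∨ ¬q ∨ v) — ¬r is true.
  8. (¬r ∨ t ∨ ¬q) — ¬r is true.
  9. (¬q ∨ ¬r ∨ s) — ¬r is true.
  10. (v ∨ ¬r) — ¬r is true.
  11. (¬w ∨ t) — ¬w is true.
  12. (¬w ∨ ¬p) — ¬w is true.
  13. (¬q ∨ u) — u is true.
  14. (¬s) — ¬s is true.
  15. (¬p ∨ ¬q) — ¬p is true.
  16. (¬v ∨ ¬w ∨ ¬s) — ¬w is true.
  17. (r ∨ ¬w) — ¬w is true.
  18. (q) — q is true.
  19. (¬t ∨ ¬v ∨ ¬r) — ¬v is true.
  20. (u ∨ ¬s) — ¬s is true.
  21. (u) — u is true.
  22. (¬s ∨ ¬q ∨ ¬r) — ¬s is true.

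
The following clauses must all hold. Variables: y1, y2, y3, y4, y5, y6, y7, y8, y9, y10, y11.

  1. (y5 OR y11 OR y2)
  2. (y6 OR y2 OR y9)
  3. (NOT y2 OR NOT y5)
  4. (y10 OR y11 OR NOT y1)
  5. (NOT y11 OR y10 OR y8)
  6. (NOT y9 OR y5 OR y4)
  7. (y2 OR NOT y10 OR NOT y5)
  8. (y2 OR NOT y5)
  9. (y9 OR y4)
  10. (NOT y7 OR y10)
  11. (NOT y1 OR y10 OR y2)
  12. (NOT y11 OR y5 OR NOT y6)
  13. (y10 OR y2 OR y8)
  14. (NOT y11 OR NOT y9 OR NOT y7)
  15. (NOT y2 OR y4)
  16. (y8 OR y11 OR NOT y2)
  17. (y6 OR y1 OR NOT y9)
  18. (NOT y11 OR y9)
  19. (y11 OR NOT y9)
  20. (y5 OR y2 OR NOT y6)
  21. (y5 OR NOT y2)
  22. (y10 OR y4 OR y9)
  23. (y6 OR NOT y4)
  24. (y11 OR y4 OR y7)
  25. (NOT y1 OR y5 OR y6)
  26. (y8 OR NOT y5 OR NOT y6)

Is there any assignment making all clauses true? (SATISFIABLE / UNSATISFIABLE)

UNSATISFIABLE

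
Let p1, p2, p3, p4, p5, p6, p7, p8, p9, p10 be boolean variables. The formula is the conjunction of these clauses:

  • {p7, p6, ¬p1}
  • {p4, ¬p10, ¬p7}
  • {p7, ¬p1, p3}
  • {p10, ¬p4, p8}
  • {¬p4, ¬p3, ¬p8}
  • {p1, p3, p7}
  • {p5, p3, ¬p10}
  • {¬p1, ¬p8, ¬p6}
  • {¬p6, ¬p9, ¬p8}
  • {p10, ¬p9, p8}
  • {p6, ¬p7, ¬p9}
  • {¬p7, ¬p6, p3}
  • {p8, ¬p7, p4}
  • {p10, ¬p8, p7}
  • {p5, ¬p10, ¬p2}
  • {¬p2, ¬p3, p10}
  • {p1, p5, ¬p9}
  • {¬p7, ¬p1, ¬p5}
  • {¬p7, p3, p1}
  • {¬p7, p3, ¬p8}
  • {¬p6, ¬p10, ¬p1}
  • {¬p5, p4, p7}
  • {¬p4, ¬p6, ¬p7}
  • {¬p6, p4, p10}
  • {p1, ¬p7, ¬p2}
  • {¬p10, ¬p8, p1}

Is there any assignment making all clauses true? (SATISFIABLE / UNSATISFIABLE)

SATISFIABLE

Pure literal: p9 appears only negated; assign p9 = False.
Branch on p1: take p1 = False.
Try p2 = True.
  then p7 is forced to False.
  then p3 is forced to True.
  then p10 is forced to True.
  then p5 is forced to True.
  then p4 is forced to True.
  then p8 is forced to False.
p6 is now unconstrained; take p6 = False.
So p1 = 0, p2 = 1, p3 = 1, p4 = 1, p5 = 1, p6 = 0, p7 = 0, p8 = 0, p9 = 0, p10 = 1 is a satisfying assignment.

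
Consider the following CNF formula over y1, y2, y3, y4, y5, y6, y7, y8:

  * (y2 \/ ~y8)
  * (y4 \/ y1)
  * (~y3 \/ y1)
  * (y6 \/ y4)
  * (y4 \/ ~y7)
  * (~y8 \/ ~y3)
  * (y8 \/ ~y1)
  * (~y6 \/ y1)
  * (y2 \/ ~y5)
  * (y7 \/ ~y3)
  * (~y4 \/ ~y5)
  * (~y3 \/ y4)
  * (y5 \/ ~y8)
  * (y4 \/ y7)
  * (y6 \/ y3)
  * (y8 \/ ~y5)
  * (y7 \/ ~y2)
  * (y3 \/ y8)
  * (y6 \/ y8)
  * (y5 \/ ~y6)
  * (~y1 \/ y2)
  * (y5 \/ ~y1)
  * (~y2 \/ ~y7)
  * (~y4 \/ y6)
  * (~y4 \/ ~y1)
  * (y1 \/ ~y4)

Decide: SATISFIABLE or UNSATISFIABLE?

y4 = True:
  propagation gives y5=False, y8=False, y1=False; an empty clause results — contradiction.
y4 = False:
  propagation gives y1=True, y6=True, y7=False; an empty clause results — contradiction.
Every branch closes, so no satisfying assignment exists.

UNSATISFIABLE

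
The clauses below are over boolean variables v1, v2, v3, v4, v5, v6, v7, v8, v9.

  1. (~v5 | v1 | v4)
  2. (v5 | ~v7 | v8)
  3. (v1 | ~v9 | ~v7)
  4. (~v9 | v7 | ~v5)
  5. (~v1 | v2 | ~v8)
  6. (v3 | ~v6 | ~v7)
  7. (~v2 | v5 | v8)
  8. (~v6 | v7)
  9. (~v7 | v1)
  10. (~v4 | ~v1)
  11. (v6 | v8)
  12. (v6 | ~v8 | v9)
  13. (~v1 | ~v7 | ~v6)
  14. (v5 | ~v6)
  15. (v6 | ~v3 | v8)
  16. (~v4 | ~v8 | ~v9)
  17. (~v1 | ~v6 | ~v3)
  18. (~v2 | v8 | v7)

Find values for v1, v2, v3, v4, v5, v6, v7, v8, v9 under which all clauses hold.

v1=0, v2=1, v3=1, v4=0, v5=0, v6=0, v7=0, v8=1, v9=1

Check each clause:
  1. (~v5 | v4 | v1) — ~v5 is true.
  2. (v5 | ~v7 | v8) — v8 is true.
  3. (~v9 | ~v7 | v1) — ~v7 is true.
  4. (v7 | ~v9 | ~v5) — ~v5 is true.
  5. (~v8 | v2 | ~v1) — v2 is true.
  6. (~v6 | ~v7 | v3) — ~v7 is true.
  7. (~v2 | v5 | v8) — v8 is true.
  8. (v7 | ~v6) — ~v6 is true.
  9. (~v7 | v1) — ~v7 is true.
  10. (~v1 | ~v4) — ~v4 is true.
  11. (v8 | v6) — v8 is true.
  12. (v6 | ~v8 | v9) — v9 is true.
  13. (~v1 | ~v6 | ~v7) — ~v7 is true.
  14. (v5 | ~v6) — ~v6 is true.
  15. (v6 | v8 | ~v3) — v8 is true.
  16. (~v9 | ~v4 | ~v8) — ~v4 is true.
  17. (~v6 | ~v3 | ~v1) — ~v6 is true.
  18. (v8 | ~v2 | v7) — v8 is true.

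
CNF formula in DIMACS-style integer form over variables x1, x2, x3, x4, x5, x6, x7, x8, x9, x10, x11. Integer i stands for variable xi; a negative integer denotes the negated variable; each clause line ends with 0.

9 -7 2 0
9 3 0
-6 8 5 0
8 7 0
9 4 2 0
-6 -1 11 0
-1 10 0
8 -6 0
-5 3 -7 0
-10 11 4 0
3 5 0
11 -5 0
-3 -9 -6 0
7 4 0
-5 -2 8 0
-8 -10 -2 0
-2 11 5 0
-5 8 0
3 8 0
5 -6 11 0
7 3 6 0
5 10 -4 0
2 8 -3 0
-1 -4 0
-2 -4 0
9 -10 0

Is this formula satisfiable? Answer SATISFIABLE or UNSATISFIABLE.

x1 occurs only negated in the remaining clauses — set x1 = False.
x11 occurs only positively in the remaining clauses — set x11 = True.
Set x2 = False and propagate.
Try x3 = True.
  then x8 is forced to True.
Branch on x4: take x4 = False.
  then x9 is forced to True.
  then x6 is forced to False.
  then x7 is forced to True.
x5, x10 are now unconstrained; take x5 = True, x10 = False.
So x1=False, x2=False, x3=True, x4=False, x5=True, x6=False, x7=True, x8=True, x9=True, x10=False, x11=True is a satisfying assignment.

SATISFIABLE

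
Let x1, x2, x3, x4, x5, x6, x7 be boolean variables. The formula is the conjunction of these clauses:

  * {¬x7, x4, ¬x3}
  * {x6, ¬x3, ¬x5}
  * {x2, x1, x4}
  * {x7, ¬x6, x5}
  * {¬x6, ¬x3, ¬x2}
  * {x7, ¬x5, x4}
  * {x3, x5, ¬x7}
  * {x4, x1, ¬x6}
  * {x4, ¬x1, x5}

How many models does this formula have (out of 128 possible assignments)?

Case analysis on x4 and x5:
  x4=T, x5=T: x1, x7 free; 5 ways for (x2,x3,x6) × 2^2 = 20.
  x4=T, x5=F: x1 free; 7 ways for (x2,x3,x6,x7) × 2^1 = 14.
  x4=F, x5=T: 5 of the 32 assignments to (x1,x2,x3,x6,x7) work.
  x4=F, x5=F: remaining (x1,x2,x3,x6,x7) ∈ {(F,T,F,F,F); (F,T,T,F,F)} — 2.
Total: 20 + 14 + 5 + 2 = 41.

41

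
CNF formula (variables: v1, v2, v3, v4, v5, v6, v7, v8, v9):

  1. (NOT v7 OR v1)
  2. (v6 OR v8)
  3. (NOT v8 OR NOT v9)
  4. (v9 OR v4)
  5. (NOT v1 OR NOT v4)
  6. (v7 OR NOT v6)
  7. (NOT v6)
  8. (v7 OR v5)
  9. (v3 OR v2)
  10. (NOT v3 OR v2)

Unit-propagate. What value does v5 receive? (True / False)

(NOT v6) is a unit clause: v6 = False.
From (v8 OR v6) and v6 = False: v8 = True.
In (NOT v8 OR NOT v9), NOT v8 is now false; NOT v9 must hold, so v9 = False.
(v9 OR v4): since v9 = False, the clause reduces to (v4). v4 = True.
(NOT v4 OR NOT v1): since v4 = True, the clause reduces to (NOT v1). v1 = False.
(v1 OR NOT v7): since v1 = False, the clause reduces to (NOT v7). v7 = False.
From (v5 OR v7) and v7 = False: v5 = True.

True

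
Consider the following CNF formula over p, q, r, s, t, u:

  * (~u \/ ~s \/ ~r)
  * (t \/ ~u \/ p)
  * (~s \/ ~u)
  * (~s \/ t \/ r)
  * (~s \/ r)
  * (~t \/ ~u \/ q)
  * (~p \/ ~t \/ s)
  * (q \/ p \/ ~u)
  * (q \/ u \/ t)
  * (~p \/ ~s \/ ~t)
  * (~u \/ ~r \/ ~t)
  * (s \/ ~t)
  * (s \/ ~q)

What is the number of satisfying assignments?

Satisfying assignments:
  p=0 q=0 r=1 s=1 t=1 u=0
  p=0 q=1 r=1 s=1 t=0 u=0
  p=0 q=1 r=1 s=1 t=1 u=0
  p=1 q=0 r=0 s=0 t=0 u=1
  p=1 q=0 r=1 s=0 t=0 u=1
  p=1 q=1 r=1 s=1 t=0 u=0
Count: 6.

6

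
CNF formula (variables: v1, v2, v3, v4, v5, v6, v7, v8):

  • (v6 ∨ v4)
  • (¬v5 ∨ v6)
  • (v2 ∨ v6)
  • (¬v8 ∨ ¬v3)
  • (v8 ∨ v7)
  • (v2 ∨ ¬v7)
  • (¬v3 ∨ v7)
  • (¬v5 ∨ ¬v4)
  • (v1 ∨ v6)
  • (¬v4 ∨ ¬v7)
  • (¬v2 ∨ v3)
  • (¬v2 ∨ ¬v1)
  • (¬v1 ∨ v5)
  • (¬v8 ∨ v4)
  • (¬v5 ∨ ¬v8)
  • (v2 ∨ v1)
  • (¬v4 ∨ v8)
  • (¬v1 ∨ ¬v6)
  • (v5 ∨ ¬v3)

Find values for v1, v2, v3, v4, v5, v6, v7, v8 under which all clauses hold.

v1 = False  v2 = True  v3 = True  v4 = False  v5 = True  v6 = True  v7 = True  v8 = False

Branch on v1: take v1 = False.
  then v6 is forced to True.
  then v2 is forced to True.
  then v3 is forced to True.
  then v8 is forced to False.
  then v7 is forced to True.
  then v4 is forced to False.
  then v5 is forced to True.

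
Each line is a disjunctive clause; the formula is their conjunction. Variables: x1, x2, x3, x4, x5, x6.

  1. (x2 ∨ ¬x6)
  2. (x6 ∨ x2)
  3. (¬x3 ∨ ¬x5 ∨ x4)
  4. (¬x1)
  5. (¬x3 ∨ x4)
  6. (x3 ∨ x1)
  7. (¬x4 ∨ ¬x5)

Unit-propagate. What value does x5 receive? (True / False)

Unit clause (¬x1) sets x1 = False.
From (x3 ∨ x1) and x1 = False: x3 = True.
In (x4 ∨ ¬x3), ¬x3 is now false; x4 must hold, so x4 = True.
In (¬x4 ∨ ¬x5), ¬x4 is now false; ¬x5 must hold, so x5 = False.

False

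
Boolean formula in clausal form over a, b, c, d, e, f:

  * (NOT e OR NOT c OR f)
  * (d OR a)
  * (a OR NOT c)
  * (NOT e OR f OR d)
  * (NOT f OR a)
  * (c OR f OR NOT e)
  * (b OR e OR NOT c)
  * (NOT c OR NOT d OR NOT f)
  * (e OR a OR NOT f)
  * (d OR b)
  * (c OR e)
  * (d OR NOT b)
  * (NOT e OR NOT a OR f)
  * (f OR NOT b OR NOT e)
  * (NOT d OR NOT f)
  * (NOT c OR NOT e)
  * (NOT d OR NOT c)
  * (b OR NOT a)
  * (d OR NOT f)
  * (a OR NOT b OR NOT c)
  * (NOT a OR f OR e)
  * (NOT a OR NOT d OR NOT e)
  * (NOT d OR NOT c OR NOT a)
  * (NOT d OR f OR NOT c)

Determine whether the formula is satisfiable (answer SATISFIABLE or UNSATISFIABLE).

f = True:
  propagation gives a=True, d=False; an empty clause results — contradiction.
f = False:
  c = True:
    propagation gives e=False, a=True; an empty clause results — contradiction.
  c = False:
    propagation gives e=False; an empty clause results — contradiction.
Every branch closes, so no satisfying assignment exists.

UNSATISFIABLE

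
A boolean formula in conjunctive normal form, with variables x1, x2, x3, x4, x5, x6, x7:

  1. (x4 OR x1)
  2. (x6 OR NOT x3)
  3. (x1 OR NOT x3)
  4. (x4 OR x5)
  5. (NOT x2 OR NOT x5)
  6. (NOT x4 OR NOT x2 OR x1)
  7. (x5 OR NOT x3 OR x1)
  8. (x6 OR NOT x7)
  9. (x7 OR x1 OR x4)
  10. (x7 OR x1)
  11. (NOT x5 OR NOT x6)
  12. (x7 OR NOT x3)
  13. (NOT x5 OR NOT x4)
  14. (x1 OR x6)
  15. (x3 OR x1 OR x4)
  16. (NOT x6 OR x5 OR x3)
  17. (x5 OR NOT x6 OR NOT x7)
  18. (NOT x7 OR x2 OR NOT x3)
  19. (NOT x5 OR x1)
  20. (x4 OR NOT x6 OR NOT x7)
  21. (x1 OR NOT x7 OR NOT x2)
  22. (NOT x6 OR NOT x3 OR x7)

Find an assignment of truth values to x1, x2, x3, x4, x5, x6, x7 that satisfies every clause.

x1=T  x2=T  x3=F  x4=T  x5=F  x6=F  x7=F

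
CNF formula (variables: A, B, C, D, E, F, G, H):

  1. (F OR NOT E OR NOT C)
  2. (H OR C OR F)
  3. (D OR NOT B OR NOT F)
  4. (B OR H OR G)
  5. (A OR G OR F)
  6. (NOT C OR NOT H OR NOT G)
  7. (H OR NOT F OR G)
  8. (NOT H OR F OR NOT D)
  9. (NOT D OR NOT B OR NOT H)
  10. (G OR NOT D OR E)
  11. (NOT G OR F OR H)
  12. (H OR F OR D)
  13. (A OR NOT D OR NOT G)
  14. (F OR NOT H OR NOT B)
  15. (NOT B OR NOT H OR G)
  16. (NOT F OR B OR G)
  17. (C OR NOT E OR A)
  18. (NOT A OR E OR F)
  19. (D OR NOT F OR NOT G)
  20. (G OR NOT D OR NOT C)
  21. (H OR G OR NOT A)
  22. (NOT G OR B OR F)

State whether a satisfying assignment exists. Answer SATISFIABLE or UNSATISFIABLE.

SATISFIABLE

Branch on A: take A = True.
For the remaining variables, B = False, C = False, D = True, E = False, F = True, G = True, H = False works.
Every clause has at least one true literal under this assignment.
So A = 1, B = 0, C = 0, D = 1, E = 0, F = 1, G = 1, H = 0 is a satisfying assignment.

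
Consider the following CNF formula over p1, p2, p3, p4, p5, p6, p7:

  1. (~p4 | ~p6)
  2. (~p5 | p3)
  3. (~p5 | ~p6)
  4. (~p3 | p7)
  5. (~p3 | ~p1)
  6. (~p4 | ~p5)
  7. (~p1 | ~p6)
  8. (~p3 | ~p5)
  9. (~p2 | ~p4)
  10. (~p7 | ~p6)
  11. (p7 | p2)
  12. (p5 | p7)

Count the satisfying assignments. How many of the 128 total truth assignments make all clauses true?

9

Split on p5, then p3.
  p5=1, p3=1: a clause becomes empty — 0.
  p5=1, p3=0: a clause becomes empty — 0.
  p5=0, p3=1: remaining (p1,p2,p4,p6,p7) ∈ {(0,0,0,0,1); (0,0,1,0,1); (0,1,0,0,1)} — 3.
  p5=0, p3=0: p1 free; 3 ways for (p2,p4,p6,p7) × 2^1 = 6.
Total: 0 + 0 + 3 + 6 = 9.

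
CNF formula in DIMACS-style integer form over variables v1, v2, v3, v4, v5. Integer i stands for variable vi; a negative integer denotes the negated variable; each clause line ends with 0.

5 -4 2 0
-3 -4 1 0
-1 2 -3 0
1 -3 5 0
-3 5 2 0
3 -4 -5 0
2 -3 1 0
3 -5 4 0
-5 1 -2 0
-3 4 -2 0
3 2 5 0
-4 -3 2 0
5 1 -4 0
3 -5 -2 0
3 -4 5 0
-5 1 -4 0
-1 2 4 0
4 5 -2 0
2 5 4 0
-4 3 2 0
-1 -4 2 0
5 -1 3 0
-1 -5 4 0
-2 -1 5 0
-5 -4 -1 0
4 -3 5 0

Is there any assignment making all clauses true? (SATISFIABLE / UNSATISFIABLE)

UNSATISFIABLE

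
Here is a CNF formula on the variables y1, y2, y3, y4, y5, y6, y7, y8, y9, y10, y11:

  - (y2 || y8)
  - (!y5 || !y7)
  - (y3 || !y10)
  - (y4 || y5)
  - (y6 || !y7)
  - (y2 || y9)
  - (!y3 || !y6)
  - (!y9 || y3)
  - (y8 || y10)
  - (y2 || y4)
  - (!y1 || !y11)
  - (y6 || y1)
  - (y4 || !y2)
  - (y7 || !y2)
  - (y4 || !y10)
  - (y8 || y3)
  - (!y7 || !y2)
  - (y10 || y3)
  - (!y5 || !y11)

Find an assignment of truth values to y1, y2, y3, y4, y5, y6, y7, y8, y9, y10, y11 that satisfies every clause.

Pure literal: y4 appears only positively; assign y4 = True.
y8 occurs only positively in the remaining clauses — set y8 = True.
Set y1 = True and propagate.
  then y11 is forced to False.
Branch on y2: take y2 = False.
  then y9 is forced to True.
  then y3 is forced to True.
  then y6 is forced to False.
  then y7 is forced to False.
y5, y10 are now unconstrained; take y5 = True, y10 = False.
Check each clause:
  1. (y2 || y8) — y8 is true.
  2. (!y5 || !y7) — !y7 is true.
  3. (!y10 || y3) — y3 is true.
  4. (y4 || y5) — y4 is true.
  5. (y6 || !y7) — !y7 is true.
  6. (y9 || y2) — y9 is true.
  7. (!y3 || !y6) — !y6 is true.
  8. (!y9 || y3) — y3 is true.
  9. (y8 || y10) — y8 is true.
  10. (y4 || y2) — y4 is true.
  11. (!y11 || !y1) — !y11 is true.
  12. (y1 || y6) — y1 is true.
  13. (y4 || !y2) — y4 is true.
  14. (y7 || !y2) — !y2 is true.
  15. (!y10 || y4) — y4 is true.
  16. (y8 || y3) — y8 is true.
  17. (!y2 || !y7) — !y7 is true.
  18. (y10 || y3) — y3 is true.
  19. (!y11 || !y5) — !y11 is true.

y1=True, y2=False, y3=True, y4=True, y5=True, y6=False, y7=False, y8=True, y9=True, y10=False, y11=False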